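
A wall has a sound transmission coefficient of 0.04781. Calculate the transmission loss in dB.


Given values:
  tau = 0.04781
Formula: TL = 10 * log10(1 / tau)
Compute 1 / tau = 1 / 0.04781 = 20.9161
Compute log10(20.9161) = 1.320481
TL = 10 * 1.320481 = 13.2

13.2 dB


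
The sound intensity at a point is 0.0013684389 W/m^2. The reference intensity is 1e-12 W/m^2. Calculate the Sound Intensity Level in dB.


Given values:
  I = 0.0013684389 W/m^2
  I_ref = 1e-12 W/m^2
Formula: SIL = 10 * log10(I / I_ref)
Compute ratio: I / I_ref = 1368438900
Compute log10: log10(1368438900) = 9.136225
Multiply: SIL = 10 * 9.136225 = 91.36

91.36 dB


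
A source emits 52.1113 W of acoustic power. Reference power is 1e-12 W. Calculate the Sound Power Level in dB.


Given values:
  W = 52.1113 W
  W_ref = 1e-12 W
Formula: SWL = 10 * log10(W / W_ref)
Compute ratio: W / W_ref = 52111300000000
Compute log10: log10(52111300000000) = 13.716932
Multiply: SWL = 10 * 13.716932 = 137.17

137.17 dB


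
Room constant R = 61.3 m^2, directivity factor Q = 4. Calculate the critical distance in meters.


Given values:
  R = 61.3 m^2, Q = 4
Formula: d_c = 0.141 * sqrt(Q * R)
Compute Q * R = 4 * 61.3 = 245.2
Compute sqrt(245.2) = 15.6589
d_c = 0.141 * 15.6589 = 2.208

2.208 m


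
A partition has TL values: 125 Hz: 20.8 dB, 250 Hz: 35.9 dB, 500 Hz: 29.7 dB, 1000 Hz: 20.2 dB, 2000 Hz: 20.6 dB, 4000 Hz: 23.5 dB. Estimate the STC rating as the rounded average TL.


Given TL values at each frequency:
  125 Hz: 20.8 dB
  250 Hz: 35.9 dB
  500 Hz: 29.7 dB
  1000 Hz: 20.2 dB
  2000 Hz: 20.6 dB
  4000 Hz: 23.5 dB
Formula: STC ~ round(average of TL values)
Sum = 20.8 + 35.9 + 29.7 + 20.2 + 20.6 + 23.5 = 150.7
Average = 150.7 / 6 = 25.12
Rounded: 25

25


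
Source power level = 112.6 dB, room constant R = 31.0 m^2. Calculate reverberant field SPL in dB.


Given values:
  Lw = 112.6 dB, R = 31.0 m^2
Formula: SPL = Lw + 10 * log10(4 / R)
Compute 4 / R = 4 / 31.0 = 0.129032
Compute 10 * log10(0.129032) = -8.893
SPL = 112.6 + (-8.893) = 103.71

103.71 dB


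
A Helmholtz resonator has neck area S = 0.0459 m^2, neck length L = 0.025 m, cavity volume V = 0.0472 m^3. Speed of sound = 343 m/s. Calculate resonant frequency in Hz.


Given values:
  S = 0.0459 m^2, L = 0.025 m, V = 0.0472 m^3, c = 343 m/s
Formula: f = (c / (2*pi)) * sqrt(S / (V * L))
Compute V * L = 0.0472 * 0.025 = 0.00118
Compute S / (V * L) = 0.0459 / 0.00118 = 38.8983
Compute sqrt(38.8983) = 6.23685
Compute c / (2*pi) = 343 / 6.283185 = 54.590148
f = 54.590148 * 6.23685 = 340.47

340.47 Hz


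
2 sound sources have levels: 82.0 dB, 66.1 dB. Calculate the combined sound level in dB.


Formula: L_total = 10 * log10( sum(10^(Li/10)) )
  Source 1: 10^(82.0/10) = 158489319.2461
  Source 2: 10^(66.1/10) = 4073802.778
Sum of linear values = 162563122.0241
L_total = 10 * log10(162563122.0241) = 82.11

82.11 dB


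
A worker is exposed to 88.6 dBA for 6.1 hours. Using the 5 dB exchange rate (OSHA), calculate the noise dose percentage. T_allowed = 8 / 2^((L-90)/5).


Given values:
  L = 88.6 dBA, T = 6.1 hours
Formula: T_allowed = 8 / 2^((L - 90) / 5)
Compute exponent: (88.6 - 90) / 5 = -0.28
Compute 2^(-0.28) = 0.823591
T_allowed = 8 / 0.823591 = 9.713559 hours
Dose = (T / T_allowed) * 100
Dose = (6.1 / 9.713559) * 100 = 62.8

62.8 %


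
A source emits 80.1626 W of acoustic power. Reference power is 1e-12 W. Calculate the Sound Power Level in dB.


Given values:
  W = 80.1626 W
  W_ref = 1e-12 W
Formula: SWL = 10 * log10(W / W_ref)
Compute ratio: W / W_ref = 80162600000000
Compute log10: log10(80162600000000) = 13.903972
Multiply: SWL = 10 * 13.903972 = 139.04

139.04 dB


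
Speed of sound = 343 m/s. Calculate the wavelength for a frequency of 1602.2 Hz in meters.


Given values:
  c = 343 m/s, f = 1602.2 Hz
Formula: lambda = c / f
lambda = 343 / 1602.2
lambda = 0.2141

0.2141 m


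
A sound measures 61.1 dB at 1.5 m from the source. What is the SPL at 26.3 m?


Given values:
  SPL1 = 61.1 dB, r1 = 1.5 m, r2 = 26.3 m
Formula: SPL2 = SPL1 - 20 * log10(r2 / r1)
Compute ratio: r2 / r1 = 26.3 / 1.5 = 17.5333
Compute log10: log10(17.5333) = 1.243864
Compute drop: 20 * 1.243864 = 24.8773
SPL2 = 61.1 - 24.8773 = 36.22

36.22 dB


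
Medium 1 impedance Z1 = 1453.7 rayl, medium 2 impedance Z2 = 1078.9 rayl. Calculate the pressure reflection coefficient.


Given values:
  Z1 = 1453.7 rayl, Z2 = 1078.9 rayl
Formula: R = (Z2 - Z1) / (Z2 + Z1)
Numerator: Z2 - Z1 = 1078.9 - 1453.7 = -374.8
Denominator: Z2 + Z1 = 1078.9 + 1453.7 = 2532.6
R = -374.8 / 2532.6 = -0.148

-0.148


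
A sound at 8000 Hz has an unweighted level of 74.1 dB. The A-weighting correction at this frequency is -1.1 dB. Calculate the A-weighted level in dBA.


Given values:
  SPL = 74.1 dB
  A-weighting at 8000 Hz = -1.1 dB
Formula: L_A = SPL + A_weight
L_A = 74.1 + (-1.1)
L_A = 73.0

73.0 dBA


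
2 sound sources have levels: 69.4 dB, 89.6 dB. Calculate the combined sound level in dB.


Formula: L_total = 10 * log10( sum(10^(Li/10)) )
  Source 1: 10^(69.4/10) = 8709635.8996
  Source 2: 10^(89.6/10) = 912010839.3559
Sum of linear values = 920720475.2555
L_total = 10 * log10(920720475.2555) = 89.64

89.64 dB


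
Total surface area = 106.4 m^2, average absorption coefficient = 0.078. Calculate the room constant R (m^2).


Given values:
  S = 106.4 m^2, alpha = 0.078
Formula: R = S * alpha / (1 - alpha)
Numerator: 106.4 * 0.078 = 8.2992
Denominator: 1 - 0.078 = 0.922
R = 8.2992 / 0.922 = 9.0

9.0 m^2


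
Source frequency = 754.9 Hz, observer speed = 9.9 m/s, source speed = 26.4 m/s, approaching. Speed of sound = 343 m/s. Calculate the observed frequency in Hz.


Given values:
  f_s = 754.9 Hz, v_o = 9.9 m/s, v_s = 26.4 m/s
  Direction: approaching
Formula: f_o = f_s * (c + v_o) / (c - v_s)
Numerator: c + v_o = 343 + 9.9 = 352.9
Denominator: c - v_s = 343 - 26.4 = 316.6
f_o = 754.9 * 352.9 / 316.6 = 841.45

841.45 Hz


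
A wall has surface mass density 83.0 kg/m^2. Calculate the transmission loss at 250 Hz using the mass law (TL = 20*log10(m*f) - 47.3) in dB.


Given values:
  m = 83.0 kg/m^2, f = 250 Hz
Formula: TL = 20 * log10(m * f) - 47.3
Compute m * f = 83.0 * 250 = 20750.0
Compute log10(20750.0) = 4.317018
Compute 20 * 4.317018 = 86.3404
TL = 86.3404 - 47.3 = 39.04

39.04 dB


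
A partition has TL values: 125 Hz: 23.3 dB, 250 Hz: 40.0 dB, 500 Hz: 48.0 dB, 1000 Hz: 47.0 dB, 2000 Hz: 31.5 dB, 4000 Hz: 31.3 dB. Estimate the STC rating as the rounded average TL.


Given TL values at each frequency:
  125 Hz: 23.3 dB
  250 Hz: 40.0 dB
  500 Hz: 48.0 dB
  1000 Hz: 47.0 dB
  2000 Hz: 31.5 dB
  4000 Hz: 31.3 dB
Formula: STC ~ round(average of TL values)
Sum = 23.3 + 40.0 + 48.0 + 47.0 + 31.5 + 31.3 = 221.1
Average = 221.1 / 6 = 36.85
Rounded: 37

37


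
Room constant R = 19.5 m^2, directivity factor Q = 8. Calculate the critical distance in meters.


Given values:
  R = 19.5 m^2, Q = 8
Formula: d_c = 0.141 * sqrt(Q * R)
Compute Q * R = 8 * 19.5 = 156.0
Compute sqrt(156.0) = 12.49
d_c = 0.141 * 12.49 = 1.761

1.761 m


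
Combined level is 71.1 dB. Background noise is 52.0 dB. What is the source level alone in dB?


Given values:
  L_total = 71.1 dB, L_bg = 52.0 dB
Formula: L_source = 10 * log10(10^(L_total/10) - 10^(L_bg/10))
Convert to linear:
  10^(71.1/10) = 12882495.5169
  10^(52.0/10) = 158489.3192
Difference: 12882495.5169 - 158489.3192 = 12724006.1977
L_source = 10 * log10(12724006.1977) = 71.05

71.05 dB


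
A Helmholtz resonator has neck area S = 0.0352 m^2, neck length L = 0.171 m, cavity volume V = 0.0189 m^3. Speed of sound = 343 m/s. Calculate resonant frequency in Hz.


Given values:
  S = 0.0352 m^2, L = 0.171 m, V = 0.0189 m^3, c = 343 m/s
Formula: f = (c / (2*pi)) * sqrt(S / (V * L))
Compute V * L = 0.0189 * 0.171 = 0.0032319
Compute S / (V * L) = 0.0352 / 0.0032319 = 10.8914
Compute sqrt(10.8914) = 3.300212
Compute c / (2*pi) = 343 / 6.283185 = 54.590148
f = 54.590148 * 3.300212 = 180.16

180.16 Hz


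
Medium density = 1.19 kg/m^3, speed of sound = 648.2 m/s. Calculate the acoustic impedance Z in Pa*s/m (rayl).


Given values:
  rho = 1.19 kg/m^3
  c = 648.2 m/s
Formula: Z = rho * c
Z = 1.19 * 648.2
Z = 771.36

771.36 rayl


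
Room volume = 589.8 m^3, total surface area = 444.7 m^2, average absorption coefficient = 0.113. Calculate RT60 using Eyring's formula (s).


Given values:
  V = 589.8 m^3, S = 444.7 m^2, alpha = 0.113
Formula: RT60 = 0.161 * V / (-S * ln(1 - alpha))
Compute ln(1 - 0.113) = ln(0.887) = -0.11991
Denominator: -444.7 * -0.11991 = 53.324
Numerator: 0.161 * 589.8 = 94.9578
RT60 = 94.9578 / 53.324 = 1.781

1.781 s


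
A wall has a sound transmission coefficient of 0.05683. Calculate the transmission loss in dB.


Given values:
  tau = 0.05683
Formula: TL = 10 * log10(1 / tau)
Compute 1 / tau = 1 / 0.05683 = 17.5963
Compute log10(17.5963) = 1.245421
TL = 10 * 1.245421 = 12.45

12.45 dB


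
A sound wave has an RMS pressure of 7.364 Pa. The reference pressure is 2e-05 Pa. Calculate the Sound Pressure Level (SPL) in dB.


Given values:
  p = 7.364 Pa
  p_ref = 2e-05 Pa
Formula: SPL = 20 * log10(p / p_ref)
Compute ratio: p / p_ref = 7.364 / 2e-05 = 368200
Compute log10: log10(368200) = 5.566084
Multiply: SPL = 20 * 5.566084 = 111.32

111.32 dB


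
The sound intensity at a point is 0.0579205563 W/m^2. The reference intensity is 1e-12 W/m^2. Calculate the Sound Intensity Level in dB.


Given values:
  I = 0.0579205563 W/m^2
  I_ref = 1e-12 W/m^2
Formula: SIL = 10 * log10(I / I_ref)
Compute ratio: I / I_ref = 57920556300
Compute log10: log10(57920556300) = 10.762833
Multiply: SIL = 10 * 10.762833 = 107.63

107.63 dB


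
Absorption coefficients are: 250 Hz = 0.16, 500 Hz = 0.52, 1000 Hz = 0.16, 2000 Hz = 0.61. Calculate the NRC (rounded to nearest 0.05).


Given values:
  a_250 = 0.16, a_500 = 0.52
  a_1000 = 0.16, a_2000 = 0.61
Formula: NRC = (a250 + a500 + a1000 + a2000) / 4
Sum = 0.16 + 0.52 + 0.16 + 0.61 = 1.45
NRC = 1.45 / 4 = 0.3625
Rounded to nearest 0.05: 0.35

0.35


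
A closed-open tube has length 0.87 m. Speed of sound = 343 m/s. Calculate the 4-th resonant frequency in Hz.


Given values:
  Tube type: closed-open, L = 0.87 m, c = 343 m/s, n = 4
Formula: f_n = (2n - 1) * c / (4 * L)
Compute 2n - 1 = 2*4 - 1 = 7
Compute 4 * L = 4 * 0.87 = 3.48
f = 7 * 343 / 3.48
f = 689.94

689.94 Hz


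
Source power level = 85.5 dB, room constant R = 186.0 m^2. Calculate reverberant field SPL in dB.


Given values:
  Lw = 85.5 dB, R = 186.0 m^2
Formula: SPL = Lw + 10 * log10(4 / R)
Compute 4 / R = 4 / 186.0 = 0.021505
Compute 10 * log10(0.021505) = -16.6746
SPL = 85.5 + (-16.6746) = 68.83

68.83 dB


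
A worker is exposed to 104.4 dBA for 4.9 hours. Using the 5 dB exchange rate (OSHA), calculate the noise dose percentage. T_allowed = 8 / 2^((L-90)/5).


Given values:
  L = 104.4 dBA, T = 4.9 hours
Formula: T_allowed = 8 / 2^((L - 90) / 5)
Compute exponent: (104.4 - 90) / 5 = 2.88
Compute 2^(2.88) = 7.361501
T_allowed = 8 / 7.361501 = 1.086735 hours
Dose = (T / T_allowed) * 100
Dose = (4.9 / 1.086735) * 100 = 450.89

450.89 %


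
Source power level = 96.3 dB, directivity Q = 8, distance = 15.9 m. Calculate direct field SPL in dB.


Given values:
  Lw = 96.3 dB, Q = 8, r = 15.9 m
Formula: SPL = Lw + 10 * log10(Q / (4 * pi * r^2))
Compute 4 * pi * r^2 = 4 * pi * 15.9^2 = 3176.9042
Compute Q / denom = 8 / 3176.9042 = 0.00251817
Compute 10 * log10(0.00251817) = -25.9891
SPL = 96.3 + (-25.9891) = 70.31

70.31 dB


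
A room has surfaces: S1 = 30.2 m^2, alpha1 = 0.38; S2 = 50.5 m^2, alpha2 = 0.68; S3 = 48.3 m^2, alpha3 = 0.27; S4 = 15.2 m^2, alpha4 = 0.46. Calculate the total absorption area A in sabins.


Given surfaces:
  Surface 1: 30.2 * 0.38 = 11.476
  Surface 2: 50.5 * 0.68 = 34.34
  Surface 3: 48.3 * 0.27 = 13.041
  Surface 4: 15.2 * 0.46 = 6.992
Formula: A = sum(Si * alpha_i)
A = 11.476 + 34.34 + 13.041 + 6.992
A = 65.85

65.85 sabins


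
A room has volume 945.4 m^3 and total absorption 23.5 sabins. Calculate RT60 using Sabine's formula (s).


Given values:
  V = 945.4 m^3
  A = 23.5 sabins
Formula: RT60 = 0.161 * V / A
Numerator: 0.161 * 945.4 = 152.2094
RT60 = 152.2094 / 23.5 = 6.477

6.477 s


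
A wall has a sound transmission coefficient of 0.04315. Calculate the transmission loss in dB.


Given values:
  tau = 0.04315
Formula: TL = 10 * log10(1 / tau)
Compute 1 / tau = 1 / 0.04315 = 23.175
Compute log10(23.175) = 1.36502
TL = 10 * 1.36502 = 13.65

13.65 dB


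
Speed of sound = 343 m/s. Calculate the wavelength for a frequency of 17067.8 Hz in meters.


Given values:
  c = 343 m/s, f = 17067.8 Hz
Formula: lambda = c / f
lambda = 343 / 17067.8
lambda = 0.0201

0.0201 m


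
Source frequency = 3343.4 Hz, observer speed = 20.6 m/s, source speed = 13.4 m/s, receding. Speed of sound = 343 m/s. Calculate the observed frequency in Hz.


Given values:
  f_s = 3343.4 Hz, v_o = 20.6 m/s, v_s = 13.4 m/s
  Direction: receding
Formula: f_o = f_s * (c - v_o) / (c + v_s)
Numerator: c - v_o = 343 - 20.6 = 322.4
Denominator: c + v_s = 343 + 13.4 = 356.4
f_o = 3343.4 * 322.4 / 356.4 = 3024.44

3024.44 Hz


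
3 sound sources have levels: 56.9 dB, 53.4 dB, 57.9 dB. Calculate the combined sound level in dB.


Formula: L_total = 10 * log10( sum(10^(Li/10)) )
  Source 1: 10^(56.9/10) = 489778.8194
  Source 2: 10^(53.4/10) = 218776.1624
  Source 3: 10^(57.9/10) = 616595.0019
Sum of linear values = 1325149.9837
L_total = 10 * log10(1325149.9837) = 61.22

61.22 dB


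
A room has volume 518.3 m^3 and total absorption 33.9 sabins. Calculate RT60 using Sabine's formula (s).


Given values:
  V = 518.3 m^3
  A = 33.9 sabins
Formula: RT60 = 0.161 * V / A
Numerator: 0.161 * 518.3 = 83.4463
RT60 = 83.4463 / 33.9 = 2.462

2.462 s


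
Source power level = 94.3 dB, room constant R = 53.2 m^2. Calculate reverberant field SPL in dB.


Given values:
  Lw = 94.3 dB, R = 53.2 m^2
Formula: SPL = Lw + 10 * log10(4 / R)
Compute 4 / R = 4 / 53.2 = 0.075188
Compute 10 * log10(0.075188) = -11.2385
SPL = 94.3 + (-11.2385) = 83.06

83.06 dB


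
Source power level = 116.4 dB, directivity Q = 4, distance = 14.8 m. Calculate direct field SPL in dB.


Given values:
  Lw = 116.4 dB, Q = 4, r = 14.8 m
Formula: SPL = Lw + 10 * log10(Q / (4 * pi * r^2))
Compute 4 * pi * r^2 = 4 * pi * 14.8^2 = 2752.5378
Compute Q / denom = 4 / 2752.5378 = 0.0014532
Compute 10 * log10(0.0014532) = -28.3767
SPL = 116.4 + (-28.3767) = 88.02

88.02 dB


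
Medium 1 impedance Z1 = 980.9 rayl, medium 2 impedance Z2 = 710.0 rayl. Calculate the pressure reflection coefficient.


Given values:
  Z1 = 980.9 rayl, Z2 = 710.0 rayl
Formula: R = (Z2 - Z1) / (Z2 + Z1)
Numerator: Z2 - Z1 = 710.0 - 980.9 = -270.9
Denominator: Z2 + Z1 = 710.0 + 980.9 = 1690.9
R = -270.9 / 1690.9 = -0.1602

-0.1602


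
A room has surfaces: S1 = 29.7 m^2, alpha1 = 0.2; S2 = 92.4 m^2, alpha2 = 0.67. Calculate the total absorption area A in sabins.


Given surfaces:
  Surface 1: 29.7 * 0.2 = 5.94
  Surface 2: 92.4 * 0.67 = 61.908
Formula: A = sum(Si * alpha_i)
A = 5.94 + 61.908
A = 67.85

67.85 sabins


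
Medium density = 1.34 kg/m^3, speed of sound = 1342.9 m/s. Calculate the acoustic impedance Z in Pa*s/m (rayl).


Given values:
  rho = 1.34 kg/m^3
  c = 1342.9 m/s
Formula: Z = rho * c
Z = 1.34 * 1342.9
Z = 1799.49

1799.49 rayl


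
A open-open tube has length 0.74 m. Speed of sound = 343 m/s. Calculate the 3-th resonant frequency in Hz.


Given values:
  Tube type: open-open, L = 0.74 m, c = 343 m/s, n = 3
Formula: f_n = n * c / (2 * L)
Compute 2 * L = 2 * 0.74 = 1.48
f = 3 * 343 / 1.48
f = 695.27

695.27 Hz


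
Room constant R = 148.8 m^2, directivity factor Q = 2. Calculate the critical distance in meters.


Given values:
  R = 148.8 m^2, Q = 2
Formula: d_c = 0.141 * sqrt(Q * R)
Compute Q * R = 2 * 148.8 = 297.6
Compute sqrt(297.6) = 17.2511
d_c = 0.141 * 17.2511 = 2.432

2.432 m


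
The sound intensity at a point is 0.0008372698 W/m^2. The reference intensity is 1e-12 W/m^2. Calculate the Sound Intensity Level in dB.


Given values:
  I = 0.0008372698 W/m^2
  I_ref = 1e-12 W/m^2
Formula: SIL = 10 * log10(I / I_ref)
Compute ratio: I / I_ref = 837269800
Compute log10: log10(837269800) = 8.922865
Multiply: SIL = 10 * 8.922865 = 89.23

89.23 dB


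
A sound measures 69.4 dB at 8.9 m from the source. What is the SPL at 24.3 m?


Given values:
  SPL1 = 69.4 dB, r1 = 8.9 m, r2 = 24.3 m
Formula: SPL2 = SPL1 - 20 * log10(r2 / r1)
Compute ratio: r2 / r1 = 24.3 / 8.9 = 2.7303
Compute log10: log10(2.7303) = 0.43621
Compute drop: 20 * 0.43621 = 8.7242
SPL2 = 69.4 - 8.7242 = 60.68

60.68 dB


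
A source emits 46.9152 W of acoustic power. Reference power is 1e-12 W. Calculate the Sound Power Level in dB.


Given values:
  W = 46.9152 W
  W_ref = 1e-12 W
Formula: SWL = 10 * log10(W / W_ref)
Compute ratio: W / W_ref = 46915200000000
Compute log10: log10(46915200000000) = 13.671314
Multiply: SWL = 10 * 13.671314 = 136.71

136.71 dB


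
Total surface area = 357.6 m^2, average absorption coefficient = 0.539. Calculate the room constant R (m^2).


Given values:
  S = 357.6 m^2, alpha = 0.539
Formula: R = S * alpha / (1 - alpha)
Numerator: 357.6 * 0.539 = 192.7464
Denominator: 1 - 0.539 = 0.461
R = 192.7464 / 0.461 = 418.1

418.1 m^2


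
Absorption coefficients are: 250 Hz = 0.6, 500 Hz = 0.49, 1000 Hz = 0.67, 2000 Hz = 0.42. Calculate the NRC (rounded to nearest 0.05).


Given values:
  a_250 = 0.6, a_500 = 0.49
  a_1000 = 0.67, a_2000 = 0.42
Formula: NRC = (a250 + a500 + a1000 + a2000) / 4
Sum = 0.6 + 0.49 + 0.67 + 0.42 = 2.18
NRC = 2.18 / 4 = 0.545
Rounded to nearest 0.05: 0.55

0.55


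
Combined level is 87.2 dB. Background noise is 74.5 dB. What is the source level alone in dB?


Given values:
  L_total = 87.2 dB, L_bg = 74.5 dB
Formula: L_source = 10 * log10(10^(L_total/10) - 10^(L_bg/10))
Convert to linear:
  10^(87.2/10) = 524807460.2498
  10^(74.5/10) = 28183829.3126
Difference: 524807460.2498 - 28183829.3126 = 496623630.9372
L_source = 10 * log10(496623630.9372) = 86.96

86.96 dB


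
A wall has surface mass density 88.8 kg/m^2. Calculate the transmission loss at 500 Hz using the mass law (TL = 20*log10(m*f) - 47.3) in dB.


Given values:
  m = 88.8 kg/m^2, f = 500 Hz
Formula: TL = 20 * log10(m * f) - 47.3
Compute m * f = 88.8 * 500 = 44400.0
Compute log10(44400.0) = 4.647383
Compute 20 * 4.647383 = 92.9477
TL = 92.9477 - 47.3 = 45.65

45.65 dB


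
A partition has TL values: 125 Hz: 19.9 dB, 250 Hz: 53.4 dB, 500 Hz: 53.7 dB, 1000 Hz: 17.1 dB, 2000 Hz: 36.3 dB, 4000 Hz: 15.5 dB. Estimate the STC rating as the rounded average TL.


Given TL values at each frequency:
  125 Hz: 19.9 dB
  250 Hz: 53.4 dB
  500 Hz: 53.7 dB
  1000 Hz: 17.1 dB
  2000 Hz: 36.3 dB
  4000 Hz: 15.5 dB
Formula: STC ~ round(average of TL values)
Sum = 19.9 + 53.4 + 53.7 + 17.1 + 36.3 + 15.5 = 195.9
Average = 195.9 / 6 = 32.65
Rounded: 33

33


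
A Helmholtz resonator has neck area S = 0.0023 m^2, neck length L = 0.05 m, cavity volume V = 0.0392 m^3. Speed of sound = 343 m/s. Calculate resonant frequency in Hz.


Given values:
  S = 0.0023 m^2, L = 0.05 m, V = 0.0392 m^3, c = 343 m/s
Formula: f = (c / (2*pi)) * sqrt(S / (V * L))
Compute V * L = 0.0392 * 0.05 = 0.00196
Compute S / (V * L) = 0.0023 / 0.00196 = 1.1735
Compute sqrt(1.1735) = 1.083282
Compute c / (2*pi) = 343 / 6.283185 = 54.590148
f = 54.590148 * 1.083282 = 59.14

59.14 Hz


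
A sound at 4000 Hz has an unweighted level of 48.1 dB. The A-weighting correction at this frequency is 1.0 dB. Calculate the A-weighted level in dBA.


Given values:
  SPL = 48.1 dB
  A-weighting at 4000 Hz = 1.0 dB
Formula: L_A = SPL + A_weight
L_A = 48.1 + (1.0)
L_A = 49.1

49.1 dBA


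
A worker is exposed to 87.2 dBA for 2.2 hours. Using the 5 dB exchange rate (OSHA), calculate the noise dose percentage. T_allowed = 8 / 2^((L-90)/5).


Given values:
  L = 87.2 dBA, T = 2.2 hours
Formula: T_allowed = 8 / 2^((L - 90) / 5)
Compute exponent: (87.2 - 90) / 5 = -0.56
Compute 2^(-0.56) = 0.678302
T_allowed = 8 / 0.678302 = 11.794157 hours
Dose = (T / T_allowed) * 100
Dose = (2.2 / 11.794157) * 100 = 18.65

18.65 %


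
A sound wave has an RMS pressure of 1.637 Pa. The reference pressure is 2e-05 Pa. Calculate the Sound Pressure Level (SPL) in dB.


Given values:
  p = 1.637 Pa
  p_ref = 2e-05 Pa
Formula: SPL = 20 * log10(p / p_ref)
Compute ratio: p / p_ref = 1.637 / 2e-05 = 81850
Compute log10: log10(81850) = 4.913019
Multiply: SPL = 20 * 4.913019 = 98.26

98.26 dB


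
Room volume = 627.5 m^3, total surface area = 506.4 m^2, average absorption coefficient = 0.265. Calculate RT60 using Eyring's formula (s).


Given values:
  V = 627.5 m^3, S = 506.4 m^2, alpha = 0.265
Formula: RT60 = 0.161 * V / (-S * ln(1 - alpha))
Compute ln(1 - 0.265) = ln(0.735) = -0.307885
Denominator: -506.4 * -0.307885 = 155.913
Numerator: 0.161 * 627.5 = 101.0275
RT60 = 101.0275 / 155.913 = 0.648

0.648 s


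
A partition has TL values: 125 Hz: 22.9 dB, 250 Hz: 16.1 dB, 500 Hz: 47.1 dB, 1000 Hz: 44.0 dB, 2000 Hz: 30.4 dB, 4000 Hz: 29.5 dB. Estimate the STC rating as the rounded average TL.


Given TL values at each frequency:
  125 Hz: 22.9 dB
  250 Hz: 16.1 dB
  500 Hz: 47.1 dB
  1000 Hz: 44.0 dB
  2000 Hz: 30.4 dB
  4000 Hz: 29.5 dB
Formula: STC ~ round(average of TL values)
Sum = 22.9 + 16.1 + 47.1 + 44.0 + 30.4 + 29.5 = 190.0
Average = 190.0 / 6 = 31.67
Rounded: 32

32


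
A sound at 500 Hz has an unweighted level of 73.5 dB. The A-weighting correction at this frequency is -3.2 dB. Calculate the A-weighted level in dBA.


Given values:
  SPL = 73.5 dB
  A-weighting at 500 Hz = -3.2 dB
Formula: L_A = SPL + A_weight
L_A = 73.5 + (-3.2)
L_A = 70.3

70.3 dBA


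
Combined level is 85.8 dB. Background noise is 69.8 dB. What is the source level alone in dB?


Given values:
  L_total = 85.8 dB, L_bg = 69.8 dB
Formula: L_source = 10 * log10(10^(L_total/10) - 10^(L_bg/10))
Convert to linear:
  10^(85.8/10) = 380189396.3206
  10^(69.8/10) = 9549925.8602
Difference: 380189396.3206 - 9549925.8602 = 370639470.4604
L_source = 10 * log10(370639470.4604) = 85.69

85.69 dB


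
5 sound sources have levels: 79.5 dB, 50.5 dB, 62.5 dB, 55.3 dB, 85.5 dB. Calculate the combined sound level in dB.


Formula: L_total = 10 * log10( sum(10^(Li/10)) )
  Source 1: 10^(79.5/10) = 89125093.8134
  Source 2: 10^(50.5/10) = 112201.8454
  Source 3: 10^(62.5/10) = 1778279.41
  Source 4: 10^(55.3/10) = 338844.1561
  Source 5: 10^(85.5/10) = 354813389.2336
Sum of linear values = 446167808.4585
L_total = 10 * log10(446167808.4585) = 86.49

86.49 dB


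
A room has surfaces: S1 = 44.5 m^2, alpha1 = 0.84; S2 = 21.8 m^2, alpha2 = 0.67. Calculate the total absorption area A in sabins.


Given surfaces:
  Surface 1: 44.5 * 0.84 = 37.38
  Surface 2: 21.8 * 0.67 = 14.606
Formula: A = sum(Si * alpha_i)
A = 37.38 + 14.606
A = 51.99

51.99 sabins


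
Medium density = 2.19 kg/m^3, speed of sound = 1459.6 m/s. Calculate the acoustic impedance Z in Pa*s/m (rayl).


Given values:
  rho = 2.19 kg/m^3
  c = 1459.6 m/s
Formula: Z = rho * c
Z = 2.19 * 1459.6
Z = 3196.52

3196.52 rayl


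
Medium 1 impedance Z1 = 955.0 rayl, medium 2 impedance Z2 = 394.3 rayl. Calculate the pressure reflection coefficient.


Given values:
  Z1 = 955.0 rayl, Z2 = 394.3 rayl
Formula: R = (Z2 - Z1) / (Z2 + Z1)
Numerator: Z2 - Z1 = 394.3 - 955.0 = -560.7
Denominator: Z2 + Z1 = 394.3 + 955.0 = 1349.3
R = -560.7 / 1349.3 = -0.4155

-0.4155


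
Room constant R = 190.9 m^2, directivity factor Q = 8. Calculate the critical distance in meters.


Given values:
  R = 190.9 m^2, Q = 8
Formula: d_c = 0.141 * sqrt(Q * R)
Compute Q * R = 8 * 190.9 = 1527.2
Compute sqrt(1527.2) = 39.0794
d_c = 0.141 * 39.0794 = 5.51

5.51 m


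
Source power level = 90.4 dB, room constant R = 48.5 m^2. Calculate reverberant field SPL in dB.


Given values:
  Lw = 90.4 dB, R = 48.5 m^2
Formula: SPL = Lw + 10 * log10(4 / R)
Compute 4 / R = 4 / 48.5 = 0.082474
Compute 10 * log10(0.082474) = -10.8368
SPL = 90.4 + (-10.8368) = 79.56

79.56 dB


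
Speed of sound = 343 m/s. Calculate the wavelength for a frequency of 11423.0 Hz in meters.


Given values:
  c = 343 m/s, f = 11423.0 Hz
Formula: lambda = c / f
lambda = 343 / 11423.0
lambda = 0.03

0.03 m


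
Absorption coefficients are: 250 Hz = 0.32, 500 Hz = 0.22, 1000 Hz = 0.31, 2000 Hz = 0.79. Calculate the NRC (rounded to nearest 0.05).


Given values:
  a_250 = 0.32, a_500 = 0.22
  a_1000 = 0.31, a_2000 = 0.79
Formula: NRC = (a250 + a500 + a1000 + a2000) / 4
Sum = 0.32 + 0.22 + 0.31 + 0.79 = 1.64
NRC = 1.64 / 4 = 0.41
Rounded to nearest 0.05: 0.4

0.4


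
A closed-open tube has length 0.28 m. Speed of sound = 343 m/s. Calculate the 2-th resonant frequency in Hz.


Given values:
  Tube type: closed-open, L = 0.28 m, c = 343 m/s, n = 2
Formula: f_n = (2n - 1) * c / (4 * L)
Compute 2n - 1 = 2*2 - 1 = 3
Compute 4 * L = 4 * 0.28 = 1.12
f = 3 * 343 / 1.12
f = 918.75

918.75 Hz


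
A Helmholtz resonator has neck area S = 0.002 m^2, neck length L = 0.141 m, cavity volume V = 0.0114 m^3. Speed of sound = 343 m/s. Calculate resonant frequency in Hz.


Given values:
  S = 0.002 m^2, L = 0.141 m, V = 0.0114 m^3, c = 343 m/s
Formula: f = (c / (2*pi)) * sqrt(S / (V * L))
Compute V * L = 0.0114 * 0.141 = 0.0016074
Compute S / (V * L) = 0.002 / 0.0016074 = 1.2442
Compute sqrt(1.2442) = 1.115437
Compute c / (2*pi) = 343 / 6.283185 = 54.590148
f = 54.590148 * 1.115437 = 60.89

60.89 Hz


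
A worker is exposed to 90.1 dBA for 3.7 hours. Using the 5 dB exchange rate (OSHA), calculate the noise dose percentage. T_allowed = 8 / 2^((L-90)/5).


Given values:
  L = 90.1 dBA, T = 3.7 hours
Formula: T_allowed = 8 / 2^((L - 90) / 5)
Compute exponent: (90.1 - 90) / 5 = 0.02
Compute 2^(0.02) = 1.013959
T_allowed = 8 / 1.013959 = 7.889865 hours
Dose = (T / T_allowed) * 100
Dose = (3.7 / 7.889865) * 100 = 46.9

46.9 %


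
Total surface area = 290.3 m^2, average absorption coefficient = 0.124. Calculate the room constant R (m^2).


Given values:
  S = 290.3 m^2, alpha = 0.124
Formula: R = S * alpha / (1 - alpha)
Numerator: 290.3 * 0.124 = 35.9972
Denominator: 1 - 0.124 = 0.876
R = 35.9972 / 0.876 = 41.09

41.09 m^2


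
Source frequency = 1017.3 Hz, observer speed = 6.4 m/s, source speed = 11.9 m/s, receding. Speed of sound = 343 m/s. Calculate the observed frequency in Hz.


Given values:
  f_s = 1017.3 Hz, v_o = 6.4 m/s, v_s = 11.9 m/s
  Direction: receding
Formula: f_o = f_s * (c - v_o) / (c + v_s)
Numerator: c - v_o = 343 - 6.4 = 336.6
Denominator: c + v_s = 343 + 11.9 = 354.9
f_o = 1017.3 * 336.6 / 354.9 = 964.84

964.84 Hz


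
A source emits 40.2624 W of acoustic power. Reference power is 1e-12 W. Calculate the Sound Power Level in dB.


Given values:
  W = 40.2624 W
  W_ref = 1e-12 W
Formula: SWL = 10 * log10(W / W_ref)
Compute ratio: W / W_ref = 40262400000000
Compute log10: log10(40262400000000) = 13.6049
Multiply: SWL = 10 * 13.6049 = 136.05

136.05 dB


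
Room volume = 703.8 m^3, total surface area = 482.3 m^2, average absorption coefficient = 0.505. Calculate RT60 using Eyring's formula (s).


Given values:
  V = 703.8 m^3, S = 482.3 m^2, alpha = 0.505
Formula: RT60 = 0.161 * V / (-S * ln(1 - alpha))
Compute ln(1 - 0.505) = ln(0.495) = -0.703198
Denominator: -482.3 * -0.703198 = 339.1524
Numerator: 0.161 * 703.8 = 113.3118
RT60 = 113.3118 / 339.1524 = 0.334

0.334 s


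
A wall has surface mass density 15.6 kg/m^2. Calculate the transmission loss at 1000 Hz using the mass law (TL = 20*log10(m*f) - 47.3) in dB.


Given values:
  m = 15.6 kg/m^2, f = 1000 Hz
Formula: TL = 20 * log10(m * f) - 47.3
Compute m * f = 15.6 * 1000 = 15600.0
Compute log10(15600.0) = 4.193125
Compute 20 * 4.193125 = 83.8625
TL = 83.8625 - 47.3 = 36.56

36.56 dB


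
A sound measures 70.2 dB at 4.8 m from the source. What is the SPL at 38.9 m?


Given values:
  SPL1 = 70.2 dB, r1 = 4.8 m, r2 = 38.9 m
Formula: SPL2 = SPL1 - 20 * log10(r2 / r1)
Compute ratio: r2 / r1 = 38.9 / 4.8 = 8.1042
Compute log10: log10(8.1042) = 0.90871
Compute drop: 20 * 0.90871 = 18.1742
SPL2 = 70.2 - 18.1742 = 52.03

52.03 dB


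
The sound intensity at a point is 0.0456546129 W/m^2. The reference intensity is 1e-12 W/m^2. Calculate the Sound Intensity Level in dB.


Given values:
  I = 0.0456546129 W/m^2
  I_ref = 1e-12 W/m^2
Formula: SIL = 10 * log10(I / I_ref)
Compute ratio: I / I_ref = 45654612900
Compute log10: log10(45654612900) = 10.659485
Multiply: SIL = 10 * 10.659485 = 106.59

106.59 dB


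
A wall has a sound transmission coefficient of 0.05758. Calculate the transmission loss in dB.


Given values:
  tau = 0.05758
Formula: TL = 10 * log10(1 / tau)
Compute 1 / tau = 1 / 0.05758 = 17.3671
Compute log10(17.3671) = 1.239727
TL = 10 * 1.239727 = 12.4

12.4 dB


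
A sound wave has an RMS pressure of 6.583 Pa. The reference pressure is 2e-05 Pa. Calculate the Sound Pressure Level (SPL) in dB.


Given values:
  p = 6.583 Pa
  p_ref = 2e-05 Pa
Formula: SPL = 20 * log10(p / p_ref)
Compute ratio: p / p_ref = 6.583 / 2e-05 = 329150
Compute log10: log10(329150) = 5.517394
Multiply: SPL = 20 * 5.517394 = 110.35

110.35 dB


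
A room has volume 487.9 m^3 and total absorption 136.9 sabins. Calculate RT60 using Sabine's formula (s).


Given values:
  V = 487.9 m^3
  A = 136.9 sabins
Formula: RT60 = 0.161 * V / A
Numerator: 0.161 * 487.9 = 78.5519
RT60 = 78.5519 / 136.9 = 0.574

0.574 s


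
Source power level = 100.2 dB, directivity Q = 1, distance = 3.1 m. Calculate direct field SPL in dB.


Given values:
  Lw = 100.2 dB, Q = 1, r = 3.1 m
Formula: SPL = Lw + 10 * log10(Q / (4 * pi * r^2))
Compute 4 * pi * r^2 = 4 * pi * 3.1^2 = 120.7628
Compute Q / denom = 1 / 120.7628 = 0.0082807
Compute 10 * log10(0.0082807) = -20.8193
SPL = 100.2 + (-20.8193) = 79.38

79.38 dB


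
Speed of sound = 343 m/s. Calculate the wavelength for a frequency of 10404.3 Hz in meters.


Given values:
  c = 343 m/s, f = 10404.3 Hz
Formula: lambda = c / f
lambda = 343 / 10404.3
lambda = 0.033

0.033 m


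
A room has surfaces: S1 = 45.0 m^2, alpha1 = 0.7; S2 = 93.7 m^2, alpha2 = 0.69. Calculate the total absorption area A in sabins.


Given surfaces:
  Surface 1: 45.0 * 0.7 = 31.5
  Surface 2: 93.7 * 0.69 = 64.653
Formula: A = sum(Si * alpha_i)
A = 31.5 + 64.653
A = 96.15

96.15 sabins


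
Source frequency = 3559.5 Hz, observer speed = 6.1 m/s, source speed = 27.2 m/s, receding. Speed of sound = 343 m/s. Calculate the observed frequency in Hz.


Given values:
  f_s = 3559.5 Hz, v_o = 6.1 m/s, v_s = 27.2 m/s
  Direction: receding
Formula: f_o = f_s * (c - v_o) / (c + v_s)
Numerator: c - v_o = 343 - 6.1 = 336.9
Denominator: c + v_s = 343 + 27.2 = 370.2
f_o = 3559.5 * 336.9 / 370.2 = 3239.32

3239.32 Hz


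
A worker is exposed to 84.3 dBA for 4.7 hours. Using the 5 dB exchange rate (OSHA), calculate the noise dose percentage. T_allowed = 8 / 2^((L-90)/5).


Given values:
  L = 84.3 dBA, T = 4.7 hours
Formula: T_allowed = 8 / 2^((L - 90) / 5)
Compute exponent: (84.3 - 90) / 5 = -1.14
Compute 2^(-1.14) = 0.45376
T_allowed = 8 / 0.45376 = 17.630465 hours
Dose = (T / T_allowed) * 100
Dose = (4.7 / 17.630465) * 100 = 26.66

26.66 %


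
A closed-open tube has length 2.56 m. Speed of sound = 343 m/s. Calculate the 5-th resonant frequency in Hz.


Given values:
  Tube type: closed-open, L = 2.56 m, c = 343 m/s, n = 5
Formula: f_n = (2n - 1) * c / (4 * L)
Compute 2n - 1 = 2*5 - 1 = 9
Compute 4 * L = 4 * 2.56 = 10.24
f = 9 * 343 / 10.24
f = 301.46

301.46 Hz


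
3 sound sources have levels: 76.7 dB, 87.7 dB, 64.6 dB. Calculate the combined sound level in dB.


Formula: L_total = 10 * log10( sum(10^(Li/10)) )
  Source 1: 10^(76.7/10) = 46773514.1287
  Source 2: 10^(87.7/10) = 588843655.3556
  Source 3: 10^(64.6/10) = 2884031.5031
Sum of linear values = 638501200.9874
L_total = 10 * log10(638501200.9874) = 88.05

88.05 dB


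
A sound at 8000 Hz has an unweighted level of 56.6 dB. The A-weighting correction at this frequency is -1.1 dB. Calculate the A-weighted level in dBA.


Given values:
  SPL = 56.6 dB
  A-weighting at 8000 Hz = -1.1 dB
Formula: L_A = SPL + A_weight
L_A = 56.6 + (-1.1)
L_A = 55.5

55.5 dBA


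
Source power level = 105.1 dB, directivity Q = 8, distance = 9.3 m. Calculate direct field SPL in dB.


Given values:
  Lw = 105.1 dB, Q = 8, r = 9.3 m
Formula: SPL = Lw + 10 * log10(Q / (4 * pi * r^2))
Compute 4 * pi * r^2 = 4 * pi * 9.3^2 = 1086.8654
Compute Q / denom = 8 / 1086.8654 = 0.00736062
Compute 10 * log10(0.00736062) = -21.3309
SPL = 105.1 + (-21.3309) = 83.77

83.77 dB


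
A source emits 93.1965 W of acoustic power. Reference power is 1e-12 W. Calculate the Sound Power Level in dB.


Given values:
  W = 93.1965 W
  W_ref = 1e-12 W
Formula: SWL = 10 * log10(W / W_ref)
Compute ratio: W / W_ref = 93196500000000
Compute log10: log10(93196500000000) = 13.9694
Multiply: SWL = 10 * 13.9694 = 139.69

139.69 dB


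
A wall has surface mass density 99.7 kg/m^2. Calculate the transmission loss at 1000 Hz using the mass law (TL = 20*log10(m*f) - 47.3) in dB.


Given values:
  m = 99.7 kg/m^2, f = 1000 Hz
Formula: TL = 20 * log10(m * f) - 47.3
Compute m * f = 99.7 * 1000 = 99700.0
Compute log10(99700.0) = 4.998695
Compute 20 * 4.998695 = 99.9739
TL = 99.9739 - 47.3 = 52.67

52.67 dB


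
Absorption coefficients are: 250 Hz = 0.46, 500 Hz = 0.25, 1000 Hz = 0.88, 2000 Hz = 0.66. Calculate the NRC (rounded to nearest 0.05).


Given values:
  a_250 = 0.46, a_500 = 0.25
  a_1000 = 0.88, a_2000 = 0.66
Formula: NRC = (a250 + a500 + a1000 + a2000) / 4
Sum = 0.46 + 0.25 + 0.88 + 0.66 = 2.25
NRC = 2.25 / 4 = 0.5625
Rounded to nearest 0.05: 0.55

0.55


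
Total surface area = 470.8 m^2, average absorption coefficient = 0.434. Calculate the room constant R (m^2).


Given values:
  S = 470.8 m^2, alpha = 0.434
Formula: R = S * alpha / (1 - alpha)
Numerator: 470.8 * 0.434 = 204.3272
Denominator: 1 - 0.434 = 0.566
R = 204.3272 / 0.566 = 361.0

361.0 m^2


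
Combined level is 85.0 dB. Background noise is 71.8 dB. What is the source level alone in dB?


Given values:
  L_total = 85.0 dB, L_bg = 71.8 dB
Formula: L_source = 10 * log10(10^(L_total/10) - 10^(L_bg/10))
Convert to linear:
  10^(85.0/10) = 316227766.0168
  10^(71.8/10) = 15135612.4844
Difference: 316227766.0168 - 15135612.4844 = 301092153.5324
L_source = 10 * log10(301092153.5324) = 84.79

84.79 dB


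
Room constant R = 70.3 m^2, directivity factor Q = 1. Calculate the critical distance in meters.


Given values:
  R = 70.3 m^2, Q = 1
Formula: d_c = 0.141 * sqrt(Q * R)
Compute Q * R = 1 * 70.3 = 70.3
Compute sqrt(70.3) = 8.3845
d_c = 0.141 * 8.3845 = 1.182

1.182 m


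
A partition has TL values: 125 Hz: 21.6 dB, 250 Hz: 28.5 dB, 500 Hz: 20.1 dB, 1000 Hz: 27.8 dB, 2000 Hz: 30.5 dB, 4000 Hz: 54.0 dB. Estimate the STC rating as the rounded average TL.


Given TL values at each frequency:
  125 Hz: 21.6 dB
  250 Hz: 28.5 dB
  500 Hz: 20.1 dB
  1000 Hz: 27.8 dB
  2000 Hz: 30.5 dB
  4000 Hz: 54.0 dB
Formula: STC ~ round(average of TL values)
Sum = 21.6 + 28.5 + 20.1 + 27.8 + 30.5 + 54.0 = 182.5
Average = 182.5 / 6 = 30.42
Rounded: 30

30


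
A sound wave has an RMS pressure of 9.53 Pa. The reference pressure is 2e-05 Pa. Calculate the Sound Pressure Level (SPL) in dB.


Given values:
  p = 9.53 Pa
  p_ref = 2e-05 Pa
Formula: SPL = 20 * log10(p / p_ref)
Compute ratio: p / p_ref = 9.53 / 2e-05 = 476500
Compute log10: log10(476500) = 5.678063
Multiply: SPL = 20 * 5.678063 = 113.56

113.56 dB


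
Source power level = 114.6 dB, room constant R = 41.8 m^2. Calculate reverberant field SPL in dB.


Given values:
  Lw = 114.6 dB, R = 41.8 m^2
Formula: SPL = Lw + 10 * log10(4 / R)
Compute 4 / R = 4 / 41.8 = 0.095694
Compute 10 * log10(0.095694) = -10.1912
SPL = 114.6 + (-10.1912) = 104.41

104.41 dB


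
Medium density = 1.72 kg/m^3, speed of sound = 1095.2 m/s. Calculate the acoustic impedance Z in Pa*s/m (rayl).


Given values:
  rho = 1.72 kg/m^3
  c = 1095.2 m/s
Formula: Z = rho * c
Z = 1.72 * 1095.2
Z = 1883.74

1883.74 rayl


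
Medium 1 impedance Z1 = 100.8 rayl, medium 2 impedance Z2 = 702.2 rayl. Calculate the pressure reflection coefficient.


Given values:
  Z1 = 100.8 rayl, Z2 = 702.2 rayl
Formula: R = (Z2 - Z1) / (Z2 + Z1)
Numerator: Z2 - Z1 = 702.2 - 100.8 = 601.4
Denominator: Z2 + Z1 = 702.2 + 100.8 = 803.0
R = 601.4 / 803.0 = 0.7489

0.7489


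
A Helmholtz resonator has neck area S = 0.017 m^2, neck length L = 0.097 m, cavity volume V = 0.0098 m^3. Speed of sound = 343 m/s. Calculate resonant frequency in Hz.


Given values:
  S = 0.017 m^2, L = 0.097 m, V = 0.0098 m^3, c = 343 m/s
Formula: f = (c / (2*pi)) * sqrt(S / (V * L))
Compute V * L = 0.0098 * 0.097 = 0.0009506
Compute S / (V * L) = 0.017 / 0.0009506 = 17.8834
Compute sqrt(17.8834) = 4.228877
Compute c / (2*pi) = 343 / 6.283185 = 54.590148
f = 54.590148 * 4.228877 = 230.86

230.86 Hz


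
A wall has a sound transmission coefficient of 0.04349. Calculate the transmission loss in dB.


Given values:
  tau = 0.04349
Formula: TL = 10 * log10(1 / tau)
Compute 1 / tau = 1 / 0.04349 = 22.9938
Compute log10(22.9938) = 1.361611
TL = 10 * 1.361611 = 13.62

13.62 dB


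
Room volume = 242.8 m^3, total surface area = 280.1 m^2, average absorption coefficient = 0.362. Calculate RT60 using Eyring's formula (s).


Given values:
  V = 242.8 m^3, S = 280.1 m^2, alpha = 0.362
Formula: RT60 = 0.161 * V / (-S * ln(1 - alpha))
Compute ln(1 - 0.362) = ln(0.638) = -0.449417
Denominator: -280.1 * -0.449417 = 125.8817
Numerator: 0.161 * 242.8 = 39.0908
RT60 = 39.0908 / 125.8817 = 0.311

0.311 s


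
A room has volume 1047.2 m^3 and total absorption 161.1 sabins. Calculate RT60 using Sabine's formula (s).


Given values:
  V = 1047.2 m^3
  A = 161.1 sabins
Formula: RT60 = 0.161 * V / A
Numerator: 0.161 * 1047.2 = 168.5992
RT60 = 168.5992 / 161.1 = 1.047

1.047 s


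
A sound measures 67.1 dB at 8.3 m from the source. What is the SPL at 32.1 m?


Given values:
  SPL1 = 67.1 dB, r1 = 8.3 m, r2 = 32.1 m
Formula: SPL2 = SPL1 - 20 * log10(r2 / r1)
Compute ratio: r2 / r1 = 32.1 / 8.3 = 3.8675
Compute log10: log10(3.8675) = 0.58743
Compute drop: 20 * 0.58743 = 11.7486
SPL2 = 67.1 - 11.7486 = 55.35

55.35 dB


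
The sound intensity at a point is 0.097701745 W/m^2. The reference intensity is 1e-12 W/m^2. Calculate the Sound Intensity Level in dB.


Given values:
  I = 0.097701745 W/m^2
  I_ref = 1e-12 W/m^2
Formula: SIL = 10 * log10(I / I_ref)
Compute ratio: I / I_ref = 97701745000
Compute log10: log10(97701745000) = 10.989902
Multiply: SIL = 10 * 10.989902 = 109.9

109.9 dB


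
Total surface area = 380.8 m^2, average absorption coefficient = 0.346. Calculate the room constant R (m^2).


Given values:
  S = 380.8 m^2, alpha = 0.346
Formula: R = S * alpha / (1 - alpha)
Numerator: 380.8 * 0.346 = 131.7568
Denominator: 1 - 0.346 = 0.654
R = 131.7568 / 0.654 = 201.46

201.46 m^2


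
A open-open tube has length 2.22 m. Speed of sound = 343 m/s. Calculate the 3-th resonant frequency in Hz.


Given values:
  Tube type: open-open, L = 2.22 m, c = 343 m/s, n = 3
Formula: f_n = n * c / (2 * L)
Compute 2 * L = 2 * 2.22 = 4.44
f = 3 * 343 / 4.44
f = 231.76

231.76 Hz


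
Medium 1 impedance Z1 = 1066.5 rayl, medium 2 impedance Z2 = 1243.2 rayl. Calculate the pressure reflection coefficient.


Given values:
  Z1 = 1066.5 rayl, Z2 = 1243.2 rayl
Formula: R = (Z2 - Z1) / (Z2 + Z1)
Numerator: Z2 - Z1 = 1243.2 - 1066.5 = 176.7
Denominator: Z2 + Z1 = 1243.2 + 1066.5 = 2309.7
R = 176.7 / 2309.7 = 0.0765

0.0765


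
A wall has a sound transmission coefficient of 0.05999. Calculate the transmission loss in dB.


Given values:
  tau = 0.05999
Formula: TL = 10 * log10(1 / tau)
Compute 1 / tau = 1 / 0.05999 = 16.6694
Compute log10(16.6694) = 1.22192
TL = 10 * 1.22192 = 12.22

12.22 dB
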